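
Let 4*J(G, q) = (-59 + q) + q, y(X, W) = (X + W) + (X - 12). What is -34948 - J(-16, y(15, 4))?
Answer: -139777/4 ≈ -34944.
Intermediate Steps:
y(X, W) = -12 + W + 2*X (y(X, W) = (W + X) + (-12 + X) = -12 + W + 2*X)
J(G, q) = -59/4 + q/2 (J(G, q) = ((-59 + q) + q)/4 = (-59 + 2*q)/4 = -59/4 + q/2)
-34948 - J(-16, y(15, 4)) = -34948 - (-59/4 + (-12 + 4 + 2*15)/2) = -34948 - (-59/4 + (-12 + 4 + 30)/2) = -34948 - (-59/4 + (½)*22) = -34948 - (-59/4 + 11) = -34948 - 1*(-15/4) = -34948 + 15/4 = -139777/4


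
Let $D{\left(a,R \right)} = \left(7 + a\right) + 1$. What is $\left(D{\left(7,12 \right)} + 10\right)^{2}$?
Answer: $625$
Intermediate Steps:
$D{\left(a,R \right)} = 8 + a$
$\left(D{\left(7,12 \right)} + 10\right)^{2} = \left(\left(8 + 7\right) + 10\right)^{2} = \left(15 + 10\right)^{2} = 25^{2} = 625$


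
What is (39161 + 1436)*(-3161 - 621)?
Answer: -153537854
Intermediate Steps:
(39161 + 1436)*(-3161 - 621) = 40597*(-3782) = -153537854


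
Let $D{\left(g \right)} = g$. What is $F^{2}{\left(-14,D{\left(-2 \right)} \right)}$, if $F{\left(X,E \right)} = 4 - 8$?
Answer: $16$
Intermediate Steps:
$F{\left(X,E \right)} = -4$ ($F{\left(X,E \right)} = 4 - 8 = -4$)
$F^{2}{\left(-14,D{\left(-2 \right)} \right)} = \left(-4\right)^{2} = 16$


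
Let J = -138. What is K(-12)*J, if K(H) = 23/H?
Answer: 529/2 ≈ 264.50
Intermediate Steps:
K(-12)*J = (23/(-12))*(-138) = (23*(-1/12))*(-138) = -23/12*(-138) = 529/2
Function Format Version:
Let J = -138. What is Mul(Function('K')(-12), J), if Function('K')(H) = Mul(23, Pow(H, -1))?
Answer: Rational(529, 2) ≈ 264.50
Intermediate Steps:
Mul(Function('K')(-12), J) = Mul(Mul(23, Pow(-12, -1)), -138) = Mul(Mul(23, Rational(-1, 12)), -138) = Mul(Rational(-23, 12), -138) = Rational(529, 2)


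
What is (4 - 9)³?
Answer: -125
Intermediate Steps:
(4 - 9)³ = (-5)³ = -125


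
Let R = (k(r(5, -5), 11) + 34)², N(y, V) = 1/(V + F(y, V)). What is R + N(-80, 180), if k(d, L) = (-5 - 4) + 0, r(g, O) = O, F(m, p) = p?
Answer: 225001/360 ≈ 625.00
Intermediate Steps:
k(d, L) = -9 (k(d, L) = -9 + 0 = -9)
N(y, V) = 1/(2*V) (N(y, V) = 1/(V + V) = 1/(2*V))
R = 625 (R = (-9 + 34)² = 25² = 625)
R + N(-80, 180) = 625 + (½)/180 = 625 + (½)*(1/180) = 625 + 1/360 = 225001/360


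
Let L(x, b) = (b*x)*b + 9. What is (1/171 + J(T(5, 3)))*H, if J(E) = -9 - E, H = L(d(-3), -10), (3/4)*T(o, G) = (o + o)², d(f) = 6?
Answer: -4940614/57 ≈ -86678.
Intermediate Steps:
T(o, G) = 16*o²/3 (T(o, G) = 4*(o + o)²/3 = 4*(2*o)²/3 = 4*(4*o²)/3 = 16*o²/3)
L(x, b) = 9 + x*b² (L(x, b) = x*b² + 9 = 9 + x*b²)
H = 609 (H = 9 + 6*(-10)² = 9 + 6*100 = 9 + 600 = 609)
(1/171 + J(T(5, 3)))*H = (1/171 + (-9 - 16*5²/3))*609 = (1/171 + (-9 - 16*25/3))*609 = (1/171 + (-9 - 1*400/3))*609 = (1/171 + (-9 - 400/3))*609 = (1/171 - 427/3)*609 = -24338/171*609 = -4940614/57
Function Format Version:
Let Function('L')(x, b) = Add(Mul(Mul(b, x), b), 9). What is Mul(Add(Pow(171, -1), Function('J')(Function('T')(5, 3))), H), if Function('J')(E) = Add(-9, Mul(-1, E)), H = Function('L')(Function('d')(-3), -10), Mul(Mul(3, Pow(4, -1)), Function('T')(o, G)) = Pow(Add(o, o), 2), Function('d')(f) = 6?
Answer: Rational(-4940614, 57) ≈ -86678.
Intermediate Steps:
Function('T')(o, G) = Mul(Rational(16, 3), Pow(o, 2)) (Function('T')(o, G) = Mul(Rational(4, 3), Pow(Add(o, o), 2)) = Mul(Rational(4, 3), Pow(Mul(2, o), 2)) = Mul(Rational(4, 3), Mul(4, Pow(o, 2))) = Mul(Rational(16, 3), Pow(o, 2)))
Function('L')(x, b) = Add(9, Mul(x, Pow(b, 2))) (Function('L')(x, b) = Add(Mul(x, Pow(b, 2)), 9) = Add(9, Mul(x, Pow(b, 2))))
H = 609 (H = Add(9, Mul(6, Pow(-10, 2))) = Add(9, Mul(6, 100)) = Add(9, 600) = 609)
Mul(Add(Pow(171, -1), Function('J')(Function('T')(5, 3))), H) = Mul(Add(Pow(171, -1), Add(-9, Mul(-1, Mul(Rational(16, 3), Pow(5, 2))))), 609) = Mul(Add(Rational(1, 171), Add(-9, Mul(-1, Mul(Rational(16, 3), 25)))), 609) = Mul(Add(Rational(1, 171), Add(-9, Mul(-1, Rational(400, 3)))), 609) = Mul(Add(Rational(1, 171), Add(-9, Rational(-400, 3))), 609) = Mul(Add(Rational(1, 171), Rational(-427, 3)), 609) = Mul(Rational(-24338, 171), 609) = Rational(-4940614, 57)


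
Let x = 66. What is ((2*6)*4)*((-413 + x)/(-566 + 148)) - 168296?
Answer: -35165536/209 ≈ -1.6826e+5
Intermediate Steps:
((2*6)*4)*((-413 + x)/(-566 + 148)) - 168296 = ((2*6)*4)*((-413 + 66)/(-566 + 148)) - 168296 = (12*4)*(-347/(-418)) - 168296 = 48*(-347*(-1/418)) - 168296 = 48*(347/418) - 168296 = 8328/209 - 168296 = -35165536/209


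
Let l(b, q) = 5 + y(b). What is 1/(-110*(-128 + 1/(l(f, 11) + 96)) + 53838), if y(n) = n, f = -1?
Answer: 10/679169 ≈ 1.4724e-5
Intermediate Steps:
l(b, q) = 5 + b
1/(-110*(-128 + 1/(l(f, 11) + 96)) + 53838) = 1/(-110*(-128 + 1/((5 - 1) + 96)) + 53838) = 1/(-110*(-128 + 1/(4 + 96)) + 53838) = 1/(-110*(-128 + 1/100) + 53838) = 1/(-110*(-12799/100) + 53838) = 1/(140789/10 + 53838) = 1/(679169/10) = 10/679169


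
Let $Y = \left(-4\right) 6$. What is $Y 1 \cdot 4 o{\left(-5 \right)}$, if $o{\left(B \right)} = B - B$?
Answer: $0$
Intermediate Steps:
$o{\left(B \right)} = 0$
$Y = -24$
$Y 1 \cdot 4 o{\left(-5 \right)} = \left(-24\right) 1 \cdot 4 \cdot 0 = \left(-24\right) 4 \cdot 0 = \left(-96\right) 0 = 0$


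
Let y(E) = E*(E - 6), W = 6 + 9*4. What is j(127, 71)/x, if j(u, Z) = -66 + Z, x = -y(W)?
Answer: -5/1512 ≈ -0.0033069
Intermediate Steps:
W = 42 (W = 6 + 36 = 42)
y(E) = E*(-6 + E)
x = -1512 (x = -42*(-6 + 42) = -42*36 = -1*1512 = -1512)
j(127, 71)/x = (-66 + 71)/(-1512) = 5*(-1/1512) = -5/1512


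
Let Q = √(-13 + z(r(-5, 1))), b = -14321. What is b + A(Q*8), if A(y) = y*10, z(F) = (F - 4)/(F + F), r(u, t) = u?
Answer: -14321 + 88*I*√10 ≈ -14321.0 + 278.28*I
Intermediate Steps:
z(F) = (-4 + F)/(2*F) (z(F) = (-4 + F)/((2*F)) = (-4 + F)*(1/(2*F)) = (-4 + F)/(2*F))
Q = 11*I*√10/10 (Q = √(-13 + (½)*(-4 - 5)/(-5)) = √(-13 + (½)*(-⅕)*(-9)) = √(-13 + 9/10) = √(-121/10) = 11*I*√10/10 ≈ 3.4785*I)
A(y) = 10*y
b + A(Q*8) = -14321 + 10*((11*I*√10/10)*8) = -14321 + 10*(44*I*√10/5) = -14321 + 88*I*√10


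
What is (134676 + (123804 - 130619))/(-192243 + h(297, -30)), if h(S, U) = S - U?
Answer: -127861/191916 ≈ -0.66623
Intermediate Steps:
(134676 + (123804 - 130619))/(-192243 + h(297, -30)) = (134676 + (123804 - 130619))/(-192243 + (297 - 1*(-30))) = (134676 - 6815)/(-192243 + (297 + 30)) = 127861/(-192243 + 327) = 127861/(-191916) = 127861*(-1/191916) = -127861/191916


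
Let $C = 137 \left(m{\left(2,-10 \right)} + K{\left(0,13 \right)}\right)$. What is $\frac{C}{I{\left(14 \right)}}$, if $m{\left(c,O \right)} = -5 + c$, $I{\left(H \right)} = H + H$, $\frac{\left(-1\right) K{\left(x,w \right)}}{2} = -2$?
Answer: $\frac{137}{28} \approx 4.8929$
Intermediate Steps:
$K{\left(x,w \right)} = 4$ ($K{\left(x,w \right)} = \left(-2\right) \left(-2\right) = 4$)
$I{\left(H \right)} = 2 H$
$C = 137$ ($C = 137 \left(\left(-5 + 2\right) + 4\right) = 137 \left(-3 + 4\right) = 137 \cdot 1 = 137$)
$\frac{C}{I{\left(14 \right)}} = \frac{137}{2 \cdot 14} = \frac{137}{28}$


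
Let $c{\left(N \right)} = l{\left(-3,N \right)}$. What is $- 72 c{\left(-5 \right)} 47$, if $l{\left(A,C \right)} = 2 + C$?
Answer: $10152$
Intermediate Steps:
$c{\left(N \right)} = 2 + N$
$- 72 c{\left(-5 \right)} 47 = - 72 \left(2 - 5\right) 47 = \left(-72\right) \left(-3\right) 47 = 216 \cdot 47 = 10152$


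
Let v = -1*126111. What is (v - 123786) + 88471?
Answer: -161426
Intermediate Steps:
v = -126111
(v - 123786) + 88471 = (-126111 - 123786) + 88471 = -249897 + 88471 = -161426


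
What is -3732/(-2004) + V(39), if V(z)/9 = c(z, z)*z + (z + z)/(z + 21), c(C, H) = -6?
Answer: -3494371/1670 ≈ -2092.4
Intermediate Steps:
V(z) = -54*z + 18*z/(21 + z) (V(z) = 9*(-6*z + (z + z)/(z + 21)) = 9*(-6*z + (2*z)/(21 + z)) = 9*(-6*z + 2*z/(21 + z)) = -54*z + 18*z/(21 + z))
-3732/(-2004) + V(39) = -3732/(-2004) + 18*39*(-62 - 3*39)/(21 + 39) = -3732*(-1/2004) + 18*39*(-62 - 117)/60 = 311/167 + 18*39*(1/60)*(-179) = 311/167 - 20943/10 = -3494371/1670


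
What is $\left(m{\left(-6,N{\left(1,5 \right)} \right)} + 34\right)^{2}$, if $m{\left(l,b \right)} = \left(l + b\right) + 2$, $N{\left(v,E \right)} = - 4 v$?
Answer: $676$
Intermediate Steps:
$m{\left(l,b \right)} = 2 + b + l$ ($m{\left(l,b \right)} = \left(b + l\right) + 2 = 2 + b + l$)
$\left(m{\left(-6,N{\left(1,5 \right)} \right)} + 34\right)^{2} = \left(\left(2 - 4 - 6\right) + 34\right)^{2} = \left(-8 + 34\right)^{2} = 26^{2} = 676$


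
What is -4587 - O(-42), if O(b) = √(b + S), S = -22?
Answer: -4587 - 8*I ≈ -4587.0 - 8.0*I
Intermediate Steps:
O(b) = √(-22 + b) (O(b) = √(b - 22) = √(-22 + b))
-4587 - O(-42) = -4587 - √(-22 - 42) = -4587 - √(-64) = -4587 - 8*I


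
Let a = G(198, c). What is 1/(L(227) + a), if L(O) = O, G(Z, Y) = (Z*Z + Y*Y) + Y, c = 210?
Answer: 1/83741 ≈ 1.1942e-5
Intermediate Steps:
G(Z, Y) = Y + Y² + Z² (G(Z, Y) = (Z² + Y²) + Y = (Y² + Z²) + Y = Y + Y² + Z²)
a = 83514 (a = 210 + 210² + 198² = 210 + 44100 + 39204 = 83514)
1/(L(227) + a) = 1/(227 + 83514) = 1/83741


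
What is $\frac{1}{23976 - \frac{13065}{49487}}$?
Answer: $\frac{49487}{1186487247} \approx 4.1709 \cdot 10^{-5}$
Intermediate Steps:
$\frac{1}{23976 - \frac{13065}{49487}} = \frac{1}{\frac{1186487247}{49487}} = \frac{49487}{1186487247}$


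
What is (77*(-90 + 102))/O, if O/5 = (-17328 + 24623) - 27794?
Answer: -308/34165 ≈ -0.0090151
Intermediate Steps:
O = -102495 (O = 5*((-17328 + 24623) - 27794) = 5*(7295 - 27794) = 5*(-20499) = -102495)
(77*(-90 + 102))/O = (77*(-90 + 102))/(-102495) = (77*12)*(-1/102495) = 924*(-1/102495) = -308/34165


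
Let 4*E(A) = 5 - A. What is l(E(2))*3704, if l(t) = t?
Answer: 2778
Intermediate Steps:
E(A) = 5/4 - A/4 (E(A) = (5 - A)/4 = 5/4 - A/4)
l(E(2))*3704 = (5/4 - ¼*2)*3704 = (5/4 - ½)*3704 = (¾)*3704 = 2778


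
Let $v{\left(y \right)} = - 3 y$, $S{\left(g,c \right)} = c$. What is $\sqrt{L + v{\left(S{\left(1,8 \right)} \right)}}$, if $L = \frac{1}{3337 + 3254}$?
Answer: $\frac{i \sqrt{6169137}}{507} \approx 4.899 i$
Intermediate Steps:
$L = \frac{1}{6591} \approx 0.00015172$
$\sqrt{L + v{\left(S{\left(1,8 \right)} \right)}} = \sqrt{\frac{1}{6591} - 24} = \sqrt{- \frac{158183}{6591}} = \frac{i \sqrt{6169137}}{507}$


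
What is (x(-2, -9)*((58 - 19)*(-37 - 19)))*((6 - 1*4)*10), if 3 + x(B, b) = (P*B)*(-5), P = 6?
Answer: -2489760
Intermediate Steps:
x(B, b) = -3 - 30*B (x(B, b) = -3 + (6*B)*(-5) = -3 - 30*B)
(x(-2, -9)*((58 - 19)*(-37 - 19)))*((6 - 1*4)*10) = ((-3 - 30*(-2))*((58 - 19)*(-37 - 19)))*((6 - 1*4)*10) = ((-3 + 60)*(39*(-56)))*((6 - 4)*10) = (57*(-2184))*(2*10) = -124488*20 = -2489760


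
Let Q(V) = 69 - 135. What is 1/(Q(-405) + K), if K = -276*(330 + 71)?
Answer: -1/110742 ≈ -9.0300e-6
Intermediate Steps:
Q(V) = -66
K = -110676 (K = -276*401 = -110676)
1/(Q(-405) + K) = 1/(-66 - 110676) = 1/(-110742) = -1/110742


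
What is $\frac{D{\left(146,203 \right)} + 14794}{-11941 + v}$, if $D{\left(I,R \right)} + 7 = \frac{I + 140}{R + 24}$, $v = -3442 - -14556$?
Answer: $- \frac{3356935}{187729} \approx -17.882$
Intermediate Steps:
$v = 11114$ ($v = -3442 + 14556 = 11114$)
$D{\left(I,R \right)} = -7 + \frac{140 + I}{24 + R}$ ($D{\left(I,R \right)} = -7 + \frac{I + 140}{R + 24} = -7 + \frac{140 + I}{24 + R}$)
$\frac{D{\left(146,203 \right)} + 14794}{-11941 + v} = \frac{\frac{-28 + 146 - 1421}{24 + 203} + 14794}{-11941 + 11114} = \frac{\frac{-28 + 146 - 1421}{227} + 14794}{-827} = \left(\frac{1}{227} \left(-1303\right) + 14794\right) \left(- \frac{1}{827}\right) = \left(- \frac{1303}{227} + 14794\right) \left(- \frac{1}{827}\right) = \frac{3356935}{227} \left(- \frac{1}{827}\right) = - \frac{3356935}{187729}$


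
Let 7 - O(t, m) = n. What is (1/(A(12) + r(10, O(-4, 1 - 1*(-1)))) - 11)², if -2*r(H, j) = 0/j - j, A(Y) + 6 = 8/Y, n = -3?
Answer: 196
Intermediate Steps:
A(Y) = -6 + 8/Y
O(t, m) = 10 (O(t, m) = 7 - 1*(-3) = 7 + 3 = 10)
r(H, j) = j/2 (r(H, j) = -(0/j - j)/2 = -(0 - j)/2 = -(-1)*j/2 = j/2)
(1/(A(12) + r(10, O(-4, 1 - 1*(-1)))) - 11)² = (1/((-6 + 8/12) + (½)*10) - 11)² = (1/((-6 + 8*(1/12)) + 5) - 11)² = (1/((-6 + ⅔) + 5) - 11)² = (1/(-16/3 + 5) - 11)² = (1/(-⅓) - 11)² = (-3 - 11)² = (-14)² = 196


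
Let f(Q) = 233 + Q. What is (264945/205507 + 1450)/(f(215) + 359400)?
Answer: 298250095/73951282936 ≈ 0.0040331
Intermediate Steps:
(264945/205507 + 1450)/(f(215) + 359400) = (264945/205507 + 1450)/((233 + 215) + 359400) = (264945*(1/205507) + 1450)/(448 + 359400) = (264945/205507 + 1450)/359848 = (298250095/205507)*(1/359848) = 298250095/73951282936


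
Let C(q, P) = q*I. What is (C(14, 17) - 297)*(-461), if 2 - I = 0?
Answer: 124009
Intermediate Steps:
I = 2 (I = 2 - 1*0 = 2 + 0 = 2)
C(q, P) = 2*q (C(q, P) = q*2 = 2*q)
(C(14, 17) - 297)*(-461) = (2*14 - 297)*(-461) = (28 - 297)*(-461) = -269*(-461) = 124009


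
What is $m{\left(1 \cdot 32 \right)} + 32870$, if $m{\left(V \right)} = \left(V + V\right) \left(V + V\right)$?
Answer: $36966$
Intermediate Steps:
$m{\left(V \right)} = 4 V^{2}$ ($m{\left(V \right)} = 2 V 2 V = 4 V^{2}$)
$m{\left(1 \cdot 32 \right)} + 32870 = 4 \left(1 \cdot 32\right)^{2} + 32870 = 4 \cdot 32^{2} + 32870 = 4 \cdot 1024 + 32870 = 4096 + 32870 = 36966$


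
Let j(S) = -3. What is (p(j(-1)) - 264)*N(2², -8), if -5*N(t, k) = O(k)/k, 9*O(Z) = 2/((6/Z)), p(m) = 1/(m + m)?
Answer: 317/162 ≈ 1.9568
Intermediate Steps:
p(m) = 1/(2*m)
O(Z) = Z/27 (O(Z) = (2/((6/Z)))/9 = (2*(Z/6))/9 = (Z/3)/9 = Z/27)
N(t, k) = -1/135 (N(t, k) = -k/27/(5*k) = -⅕*1/27 = -1/135)
(p(j(-1)) - 264)*N(2², -8) = ((½)/(-3) - 264)*(-1/135) = ((½)*(-⅓) - 264)*(-1/135) = (-⅙ - 264)*(-1/135) = -1585/6*(-1/135) = 317/162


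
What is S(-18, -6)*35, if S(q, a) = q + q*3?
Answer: -2520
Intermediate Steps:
S(q, a) = 4*q (S(q, a) = q + 3*q = 4*q)
S(-18, -6)*35 = (4*(-18))*35 = -72*35 = -2520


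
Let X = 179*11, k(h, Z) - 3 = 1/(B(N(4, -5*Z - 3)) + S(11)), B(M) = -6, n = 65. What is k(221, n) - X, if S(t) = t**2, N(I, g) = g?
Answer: -226089/115 ≈ -1966.0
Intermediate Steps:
k(h, Z) = 346/115 (k(h, Z) = 3 + 1/(-6 + 11**2) = 3 + 1/(-6 + 121) = 3 + 1/115 = 346/115)
X = 1969
k(221, n) - X = 346/115 - 1*1969 = 346/115 - 1969 = -226089/115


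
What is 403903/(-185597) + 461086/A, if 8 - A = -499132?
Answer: -58013982539/46319443290 ≈ -1.2525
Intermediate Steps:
A = 499140 (A = 8 - 1*(-499132) = 8 + 499132 = 499140)
403903/(-185597) + 461086/A = 403903/(-185597) + 461086/499140 = 403903*(-1/185597) + 461086*(1/499140) = -403903/185597 + 230543/249570 = -58013982539/46319443290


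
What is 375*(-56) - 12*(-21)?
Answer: -20748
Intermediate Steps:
375*(-56) - 12*(-21) = -21000 + 252 = -20748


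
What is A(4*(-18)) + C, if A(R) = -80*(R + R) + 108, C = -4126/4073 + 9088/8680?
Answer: 51386665958/4419205 ≈ 11628.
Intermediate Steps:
C = 150218/4419205 (C = -4126*1/4073 + 9088*(1/8680) = -4126/4073 + 1136/1085 = 150218/4419205 ≈ 0.033992)
A(R) = 108 - 160*R (A(R) = -160*R + 108 = 108 - 160*R)
A(4*(-18)) + C = (108 - 640*(-18)) + 150218/4419205 = (108 - 160*(-72)) + 150218/4419205 = (108 + 11520) + 150218/4419205 = 11628 + 150218/4419205 = 51386665958/4419205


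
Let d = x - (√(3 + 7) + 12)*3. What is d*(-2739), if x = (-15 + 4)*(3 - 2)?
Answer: 128733 + 8217*√10 ≈ 1.5472e+5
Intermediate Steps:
x = -11 (x = -11*1 = -11)
d = -47 - 3*√10 (d = -11 - (√(3 + 7) + 12)*3 = -11 - (√10 + 12)*3 = -11 - (12 + √10)*3 = -11 - (36 + 3*√10) = -11 + (-36 - 3*√10) = -47 - 3*√10 ≈ -56.487)
d*(-2739) = (-47 - 3*√10)*(-2739) = 128733 + 8217*√10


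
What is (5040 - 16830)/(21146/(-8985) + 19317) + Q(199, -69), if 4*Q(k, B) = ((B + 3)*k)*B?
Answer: 78635704658877/347084198 ≈ 2.2656e+5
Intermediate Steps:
Q(k, B) = B*k*(3 + B)/4 (Q(k, B) = (((B + 3)*k)*B)/4 = (((3 + B)*k)*B)/4 = ((k*(3 + B))*B)/4 = (B*k*(3 + B))/4 = B*k*(3 + B)/4)
(5040 - 16830)/(21146/(-8985) + 19317) + Q(199, -69) = (5040 - 16830)/(21146/(-8985) + 19317) + (1/4)*(-69)*199*(3 - 69) = -11790/(21146*(-1/8985) + 19317) + (1/4)*(-69)*199*(-66) = -11790/(-21146/8985 + 19317) + 453123/2 = -11790/173542099/8985 + 453123/2 = -11790*8985/173542099 + 453123/2 = -105933150/173542099 + 453123/2 = 78635704658877/347084198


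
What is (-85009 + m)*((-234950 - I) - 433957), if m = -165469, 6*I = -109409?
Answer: 488937188887/3 ≈ 1.6298e+11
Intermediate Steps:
I = -109409/6 (I = (⅙)*(-109409) = -109409/6 ≈ -18235.)
(-85009 + m)*((-234950 - I) - 433957) = (-85009 - 165469)*((-234950 - 1*(-109409/6)) - 433957) = -250478*((-234950 + 109409/6) - 433957) = -250478*(-1300291/6 - 433957) = -250478*(-3904033/6) = 488937188887/3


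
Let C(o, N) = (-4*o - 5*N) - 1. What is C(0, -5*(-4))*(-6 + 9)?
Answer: -303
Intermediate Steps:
C(o, N) = -1 - 5*N - 4*o (C(o, N) = (-5*N - 4*o) - 1 = -1 - 5*N - 4*o)
C(0, -5*(-4))*(-6 + 9) = (-1 - (-25)*(-4) - 4*0)*(-6 + 9) = (-1 - 5*20 + 0)*3 = (-1 - 100 + 0)*3 = -101*3 = -303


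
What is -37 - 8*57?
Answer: -493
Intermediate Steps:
-37 - 8*57 = -37 - 456 = -493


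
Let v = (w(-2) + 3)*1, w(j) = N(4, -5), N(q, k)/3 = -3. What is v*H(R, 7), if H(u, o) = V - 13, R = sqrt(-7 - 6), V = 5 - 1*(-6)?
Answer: 12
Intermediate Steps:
N(q, k) = -9 (N(q, k) = 3*(-3) = -9)
w(j) = -9
V = 11 (V = 5 + 6 = 11)
R = I*sqrt(13) (R = sqrt(-13) = I*sqrt(13) ≈ 3.6056*I)
H(u, o) = -2 (H(u, o) = 11 - 13 = -2)
v = -6 (v = (-9 + 3)*1 = -6*1 = -6)
v*H(R, 7) = -6*(-2) = 12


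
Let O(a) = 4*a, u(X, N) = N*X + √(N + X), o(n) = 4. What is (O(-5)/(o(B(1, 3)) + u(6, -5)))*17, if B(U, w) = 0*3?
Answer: 68/5 ≈ 13.600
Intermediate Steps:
B(U, w) = 0
u(X, N) = √(N + X) + N*X
(O(-5)/(o(B(1, 3)) + u(6, -5)))*17 = ((4*(-5))/(4 + (√(-5 + 6) - 5*6)))*17 = (-20/(4 + (√1 - 30)))*17 = (-20/(4 + (1 - 30)))*17 = (-20/(4 - 29))*17 = (-20/(-25))*17 = -1/25*(-20)*17 = (⅘)*17 = 68/5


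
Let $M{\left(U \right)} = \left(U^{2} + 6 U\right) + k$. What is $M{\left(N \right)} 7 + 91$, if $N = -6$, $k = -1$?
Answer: $84$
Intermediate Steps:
$M{\left(U \right)} = -1 + U^{2} + 6 U$ ($M{\left(U \right)} = \left(U^{2} + 6 U\right) - 1 = -1 + U^{2} + 6 U$)
$M{\left(N \right)} 7 + 91 = \left(-1 + \left(-6\right)^{2} + 6 \left(-6\right)\right) 7 + 91 = \left(-1 + 36 - 36\right) 7 + 91 = \left(-1\right) 7 + 91 = -7 + 91 = 84$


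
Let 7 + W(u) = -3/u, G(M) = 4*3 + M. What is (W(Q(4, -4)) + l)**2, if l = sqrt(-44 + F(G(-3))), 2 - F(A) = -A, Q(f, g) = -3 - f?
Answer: 499/49 - 92*I*sqrt(33)/7 ≈ 10.184 - 75.5*I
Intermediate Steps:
G(M) = 12 + M
F(A) = 2 + A (F(A) = 2 - (-1)*A = 2 + A)
W(u) = -7 - 3/u
l = I*sqrt(33) (l = sqrt(-44 + (2 + (12 - 3))) = sqrt(-44 + (2 + 9)) = sqrt(-44 + 11) = sqrt(-33) = I*sqrt(33) ≈ 5.7446*I)
(W(Q(4, -4)) + l)**2 = ((-7 - 3/(-3 - 1*4)) + I*sqrt(33))**2 = ((-7 - 3/(-3 - 4)) + I*sqrt(33))**2 = ((-7 - 3/(-7)) + I*sqrt(33))**2 = ((-7 - 3*(-1/7)) + I*sqrt(33))**2 = ((-7 + 3/7) + I*sqrt(33))**2 = (-46/7 + I*sqrt(33))**2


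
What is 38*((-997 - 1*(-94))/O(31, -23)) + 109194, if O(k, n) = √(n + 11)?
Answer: 109194 + 5719*I*√3 ≈ 1.0919e+5 + 9905.6*I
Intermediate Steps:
O(k, n) = √(11 + n)
38*((-997 - 1*(-94))/O(31, -23)) + 109194 = 38*((-997 - 1*(-94))/(√(11 - 23))) + 109194 = 38*((-997 + 94)/(√(-12))) + 109194 = 38*(-903*(-I*√3/6)) + 109194 = 38*(-(-301)*I*√3/2) + 109194 = 38*(301*I*√3/2) + 109194 = 5719*I*√3 + 109194 = 109194 + 5719*I*√3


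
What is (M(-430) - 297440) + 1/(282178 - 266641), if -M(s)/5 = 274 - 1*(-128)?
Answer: -4652554649/15537 ≈ -2.9945e+5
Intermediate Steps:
M(s) = -2010 (M(s) = -5*(274 - 1*(-128)) = -5*(274 + 128) = -5*402 = -2010)
(M(-430) - 297440) + 1/(282178 - 266641) = (-2010 - 297440) + 1/(282178 - 266641) = -299450 + 1/15537 = -4652554649/15537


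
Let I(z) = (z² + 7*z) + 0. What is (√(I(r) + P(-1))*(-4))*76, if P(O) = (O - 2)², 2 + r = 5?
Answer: -304*√39 ≈ -1898.5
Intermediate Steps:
r = 3 (r = -2 + 5 = 3)
I(z) = z² + 7*z
P(O) = (-2 + O)²
(√(I(r) + P(-1))*(-4))*76 = (√(3*(7 + 3) + (-2 - 1)²)*(-4))*76 = (√(3*10 + (-3)²)*(-4))*76 = (√(30 + 9)*(-4))*76 = (√39*(-4))*76 = -4*√39*76 = -304*√39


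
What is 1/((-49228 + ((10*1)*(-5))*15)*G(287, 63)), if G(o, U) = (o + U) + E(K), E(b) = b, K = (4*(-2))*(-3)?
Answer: -1/18691772 ≈ -5.3499e-8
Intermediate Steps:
K = 24 (K = -8*(-3) = 24)
G(o, U) = 24 + U + o (G(o, U) = (o + U) + 24 = (U + o) + 24 = 24 + U + o)
1/((-49228 + ((10*1)*(-5))*15)*G(287, 63)) = 1/((-49228 + ((10*1)*(-5))*15)*(24 + 63 + 287)) = 1/(-49228 + (10*(-5))*15*374) = (1/374)/(-49228 - 50*15) = (1/374)/(-49228 - 750) = (1/374)/(-49978) = -1/49978*1/374 = -1/18691772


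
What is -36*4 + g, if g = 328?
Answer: 184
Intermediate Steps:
-36*4 + g = -36*4 + 328 = -144 + 328 = 184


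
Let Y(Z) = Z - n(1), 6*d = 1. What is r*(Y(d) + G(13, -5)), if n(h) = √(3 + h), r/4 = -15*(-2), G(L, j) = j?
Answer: -820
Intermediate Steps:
d = ⅙ (d = (⅙)*1 = ⅙ ≈ 0.16667)
r = 120 (r = 4*(-15*(-2)) = 4*30 = 120)
Y(Z) = -2 + Z (Y(Z) = Z - √(3 + 1) = Z - √4 = Z - 1*2 = Z - 2 = -2 + Z)
r*(Y(d) + G(13, -5)) = 120*((-2 + ⅙) - 5) = 120*(-11/6 - 5) = 120*(-41/6) = -820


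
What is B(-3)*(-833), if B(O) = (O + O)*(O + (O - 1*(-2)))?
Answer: -19992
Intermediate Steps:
B(O) = 2*O*(2 + 2*O) (B(O) = (2*O)*(O + (O + 2)) = (2*O)*(O + (2 + O)) = (2*O)*(2 + 2*O) = 2*O*(2 + 2*O))
B(-3)*(-833) = (4*(-3)*(1 - 3))*(-833) = (4*(-3)*(-2))*(-833) = 24*(-833) = -19992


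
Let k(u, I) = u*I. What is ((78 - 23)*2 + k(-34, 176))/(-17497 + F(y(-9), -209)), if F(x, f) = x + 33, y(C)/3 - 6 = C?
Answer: 5874/17473 ≈ 0.33618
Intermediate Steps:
y(C) = 18 + 3*C
F(x, f) = 33 + x
k(u, I) = I*u
((78 - 23)*2 + k(-34, 176))/(-17497 + F(y(-9), -209)) = ((78 - 23)*2 + 176*(-34))/(-17497 + (33 + (18 + 3*(-9)))) = (55*2 - 5984)/(-17497 + (33 + (18 - 27))) = (110 - 5984)/(-17497 + (33 - 9)) = -5874/(-17497 + 24) = -5874/(-17473) = -5874*(-1/17473) = 5874/17473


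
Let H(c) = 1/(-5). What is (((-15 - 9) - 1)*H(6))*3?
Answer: 15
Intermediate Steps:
H(c) = -1/5
(((-15 - 9) - 1)*H(6))*3 = (((-15 - 9) - 1)*(-1/5))*3 = ((-24 - 1)*(-1/5))*3 = -25*(-1/5)*3 = 5*3 = 15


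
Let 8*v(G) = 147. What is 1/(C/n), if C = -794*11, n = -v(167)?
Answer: 147/69872 ≈ 0.0021038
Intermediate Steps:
v(G) = 147/8 (v(G) = (1/8)*147 = 147/8)
n = -147/8 (n = -1*147/8 = -147/8 ≈ -18.375)
C = -8734
1/(C/n) = 1/(-8734/(-147/8)) = 1/(-8734*(-8/147)) = 1/(69872/147) = 147/69872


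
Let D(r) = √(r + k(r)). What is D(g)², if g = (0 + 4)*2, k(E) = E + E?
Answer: 24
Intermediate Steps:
k(E) = 2*E
g = 8 (g = 4*2 = 8)
D(r) = √3*√r (D(r) = √(r + 2*r) = √(3*r) = √3*√r)
D(g)² = (√3*√8)² = (√3*(2*√2))² = (2*√6)² = 24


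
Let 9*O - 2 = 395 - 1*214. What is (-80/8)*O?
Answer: -610/3 ≈ -203.33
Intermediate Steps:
O = 61/3 (O = 2/9 + (395 - 1*214)/9 = 2/9 + (395 - 214)/9 = 2/9 + (⅑)*181 = 2/9 + 181/9 = 61/3 ≈ 20.333)
(-80/8)*O = -80/8*(61/3) = -80*⅛*(61/3) = -10*61/3 = -610/3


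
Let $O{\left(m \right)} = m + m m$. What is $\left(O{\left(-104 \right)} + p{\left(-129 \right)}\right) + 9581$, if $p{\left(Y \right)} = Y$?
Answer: $20164$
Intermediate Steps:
$O{\left(m \right)} = m + m^{2}$
$\left(O{\left(-104 \right)} + p{\left(-129 \right)}\right) + 9581 = \left(- 104 \left(1 - 104\right) - 129\right) + 9581 = \left(\left(-104\right) \left(-103\right) - 129\right) + 9581 = \left(10712 - 129\right) + 9581 = 10583 + 9581 = 20164$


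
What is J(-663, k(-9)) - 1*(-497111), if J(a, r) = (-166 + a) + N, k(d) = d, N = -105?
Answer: 496177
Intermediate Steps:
J(a, r) = -271 + a (J(a, r) = (-166 + a) - 105 = -271 + a)
J(-663, k(-9)) - 1*(-497111) = (-271 - 663) - 1*(-497111) = -934 + 497111 = 496177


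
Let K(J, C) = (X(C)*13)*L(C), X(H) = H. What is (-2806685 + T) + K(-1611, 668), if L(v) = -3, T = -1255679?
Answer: -4088416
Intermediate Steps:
K(J, C) = -39*C (K(J, C) = (C*13)*(-3) = (13*C)*(-3) = -39*C)
(-2806685 + T) + K(-1611, 668) = (-2806685 - 1255679) - 39*668 = -4062364 - 26052 = -4088416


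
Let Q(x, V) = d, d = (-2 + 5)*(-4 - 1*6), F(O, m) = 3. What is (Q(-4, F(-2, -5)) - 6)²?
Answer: 1296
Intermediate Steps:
d = -30 (d = 3*(-4 - 6) = 3*(-10) = -30)
Q(x, V) = -30
(Q(-4, F(-2, -5)) - 6)² = (-30 - 6)² = (-36)² = 1296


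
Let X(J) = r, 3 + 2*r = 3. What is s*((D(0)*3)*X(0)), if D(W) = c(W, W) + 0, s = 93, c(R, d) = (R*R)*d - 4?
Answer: 0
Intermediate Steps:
r = 0 (r = -3/2 + (½)*3 = -3/2 + 3/2 = 0)
X(J) = 0
c(R, d) = -4 + d*R² (c(R, d) = R²*d - 4 = d*R² - 4 = -4 + d*R²)
D(W) = -4 + W³ (D(W) = (-4 + W*W²) + 0 = (-4 + W³) + 0 = -4 + W³)
s*((D(0)*3)*X(0)) = 93*(((-4 + 0³)*3)*0) = 93*(((-4 + 0)*3)*0) = 93*(-4*3*0) = 93*(-12*0) = 93*0 = 0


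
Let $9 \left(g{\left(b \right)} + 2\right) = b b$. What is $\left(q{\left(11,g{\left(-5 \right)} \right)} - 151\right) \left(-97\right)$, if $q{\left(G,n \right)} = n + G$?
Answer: $\frac{121541}{9} \approx 13505.0$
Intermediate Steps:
$g{\left(b \right)} = -2 + \frac{b^{2}}{9}$ ($g{\left(b \right)} = -2 + \frac{b b}{9} = -2 + \frac{b^{2}}{9}$)
$q{\left(G,n \right)} = G + n$
$\left(q{\left(11,g{\left(-5 \right)} \right)} - 151\right) \left(-97\right) = \left(\left(11 - \left(2 - \frac{\left(-5\right)^{2}}{9}\right)\right) - 151\right) \left(-97\right) = \left(\left(11 + \left(-2 + \frac{1}{9} \cdot 25\right)\right) - 151\right) \left(-97\right) = \left(\left(11 + \left(-2 + \frac{25}{9}\right)\right) - 151\right) \left(-97\right) = \left(\left(11 + \frac{7}{9}\right) - 151\right) \left(-97\right) = \left(\frac{106}{9} - 151\right) \left(-97\right) = \left(- \frac{1253}{9}\right) \left(-97\right) = \frac{121541}{9}$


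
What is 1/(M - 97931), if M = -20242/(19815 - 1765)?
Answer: -9025/883837396 ≈ -1.0211e-5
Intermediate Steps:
M = -10121/9025 (M = -20242/18050 = -20242*1/18050 = -10121/9025 ≈ -1.1214)
1/(M - 97931) = 1/(-10121/9025 - 97931) = 1/(-883837396/9025) = -9025/883837396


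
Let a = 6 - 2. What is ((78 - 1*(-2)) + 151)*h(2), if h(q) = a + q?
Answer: 1386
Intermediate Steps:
a = 4
h(q) = 4 + q
((78 - 1*(-2)) + 151)*h(2) = ((78 - 1*(-2)) + 151)*(4 + 2) = ((78 + 2) + 151)*6 = (80 + 151)*6 = 231*6 = 1386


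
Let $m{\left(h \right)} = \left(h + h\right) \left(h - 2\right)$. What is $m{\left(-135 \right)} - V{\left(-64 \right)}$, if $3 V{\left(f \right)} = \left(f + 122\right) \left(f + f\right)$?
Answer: $\frac{118394}{3} \approx 39465.0$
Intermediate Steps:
$V{\left(f \right)} = \frac{2 f \left(122 + f\right)}{3}$ ($V{\left(f \right)} = \frac{\left(f + 122\right) \left(f + f\right)}{3} = \frac{\left(122 + f\right) 2 f}{3} = \frac{2 f \left(122 + f\right)}{3}$)
$m{\left(h \right)} = 2 h \left(-2 + h\right)$
$m{\left(-135 \right)} - V{\left(-64 \right)} = 2 \left(-135\right) \left(-2 - 135\right) - \frac{2}{3} \left(-64\right) \left(122 - 64\right) = 2 \left(-135\right) \left(-137\right) - \frac{2}{3} \left(-64\right) 58 = 36990 - - \frac{7424}{3} = 36990 + \frac{7424}{3} = \frac{118394}{3}$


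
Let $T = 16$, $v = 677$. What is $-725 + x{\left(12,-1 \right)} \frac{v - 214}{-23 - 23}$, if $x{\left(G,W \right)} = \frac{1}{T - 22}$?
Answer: $- \frac{199637}{276} \approx -723.32$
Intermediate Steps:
$x{\left(G,W \right)} = - \frac{1}{6}$ ($x{\left(G,W \right)} = \frac{1}{16 - 22} = \frac{1}{-6} = - \frac{1}{6}$)
$-725 + x{\left(12,-1 \right)} \frac{v - 214}{-23 - 23} = -725 - \frac{\left(677 - 214\right) \frac{1}{-23 - 23}}{6} = -725 - \frac{463 \frac{1}{-46}}{6} = -725 - \frac{463 \left(- \frac{1}{46}\right)}{6} = -725 - - \frac{463}{276} = -725 + \frac{463}{276} = - \frac{199637}{276}$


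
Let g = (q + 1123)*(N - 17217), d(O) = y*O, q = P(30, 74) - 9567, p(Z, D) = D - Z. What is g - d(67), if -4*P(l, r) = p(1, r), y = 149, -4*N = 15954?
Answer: 1435490075/8 ≈ 1.7944e+8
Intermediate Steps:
N = -7977/2 (N = -¼*15954 = -7977/2 ≈ -3988.5)
P(l, r) = ¼ - r/4 (P(l, r) = -(r - 1*1)/4 = -(r - 1)/4 = -(-1 + r)/4 = ¼ - r/4)
q = -38341/4 (q = (¼ - ¼*74) - 9567 = (¼ - 37/2) - 9567 = -73/4 - 9567 = -38341/4 ≈ -9585.3)
d(O) = 149*O
g = 1435569939/8 (g = (-38341/4 + 1123)*(-7977/2 - 17217) = -33849/4*(-42411/2) = 1435569939/8 ≈ 1.7945e+8)
g - d(67) = 1435569939/8 - 149*67 = 1435569939/8 - 1*9983 = 1435569939/8 - 9983 = 1435490075/8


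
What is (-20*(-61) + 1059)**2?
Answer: 5193841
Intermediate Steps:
(-20*(-61) + 1059)**2 = (1220 + 1059)**2 = 2279**2 = 5193841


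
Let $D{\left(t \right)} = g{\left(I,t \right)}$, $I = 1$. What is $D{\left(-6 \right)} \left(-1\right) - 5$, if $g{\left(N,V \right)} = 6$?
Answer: $-11$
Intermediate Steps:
$D{\left(t \right)} = 6$
$D{\left(-6 \right)} \left(-1\right) - 5 = 6 \left(-1\right) - 5 = -6 - 5 = -11$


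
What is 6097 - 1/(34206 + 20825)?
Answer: 335524006/55031 ≈ 6097.0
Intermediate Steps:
6097 - 1/(34206 + 20825) = 6097 - 1/55031 = 335524006/55031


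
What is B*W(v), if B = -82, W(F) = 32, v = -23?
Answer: -2624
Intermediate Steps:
B*W(v) = -82*32 = -2624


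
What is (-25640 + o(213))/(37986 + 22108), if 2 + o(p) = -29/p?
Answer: -5461775/12800022 ≈ -0.42670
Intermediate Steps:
o(p) = -2 - 29/p
(-25640 + o(213))/(37986 + 22108) = (-25640 + (-2 - 29/213))/(37986 + 22108) = (-25640 + (-2 - 29*1/213))/60094 = (-25640 + (-2 - 29/213))*(1/60094) = (-25640 - 455/213)*(1/60094) = -5461775/213*1/60094 = -5461775/12800022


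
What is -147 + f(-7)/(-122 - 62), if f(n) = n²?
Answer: -27097/184 ≈ -147.27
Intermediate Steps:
-147 + f(-7)/(-122 - 62) = -147 + (-7)²/(-122 - 62) = -147 + 49/(-184) = -147 - 1/184*49 = -147 - 49/184 = -27097/184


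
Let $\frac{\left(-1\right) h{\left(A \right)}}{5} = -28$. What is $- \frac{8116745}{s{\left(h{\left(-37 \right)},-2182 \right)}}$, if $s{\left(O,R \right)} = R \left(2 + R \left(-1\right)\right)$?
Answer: $\frac{89195}{52368} \approx 1.7032$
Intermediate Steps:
$h{\left(A \right)} = 140$ ($h{\left(A \right)} = \left(-5\right) \left(-28\right) = 140$)
$s{\left(O,R \right)} = R \left(2 - R\right)$
$- \frac{8116745}{s{\left(h{\left(-37 \right)},-2182 \right)}} = - \frac{8116745}{\left(-2182\right) \left(2 - -2182\right)} = - \frac{8116745}{\left(-2182\right) \left(2 + 2182\right)} = - \frac{8116745}{\left(-2182\right) 2184} = - \frac{8116745}{-4765488} = \left(-8116745\right) \left(- \frac{1}{4765488}\right) = \frac{89195}{52368}$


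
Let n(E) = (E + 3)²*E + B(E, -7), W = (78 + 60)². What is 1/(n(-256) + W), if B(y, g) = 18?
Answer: -1/16367242 ≈ -6.1098e-8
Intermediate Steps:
W = 19044 (W = 138² = 19044)
n(E) = 18 + E*(3 + E)² (n(E) = (E + 3)²*E + 18 = (3 + E)²*E + 18 = E*(3 + E)² + 18 = 18 + E*(3 + E)²)
1/(n(-256) + W) = 1/((18 - 256*(3 - 256)²) + 19044) = 1/((18 - 256*(-253)²) + 19044) = 1/((18 - 256*64009) + 19044) = 1/((18 - 16386304) + 19044) = 1/(-16386286 + 19044) = 1/(-16367242) = -1/16367242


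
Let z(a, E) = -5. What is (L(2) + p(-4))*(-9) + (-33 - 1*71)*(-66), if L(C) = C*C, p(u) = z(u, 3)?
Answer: 6873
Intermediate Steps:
p(u) = -5
L(C) = C²
(L(2) + p(-4))*(-9) + (-33 - 1*71)*(-66) = (2² - 5)*(-9) + (-33 - 1*71)*(-66) = (4 - 5)*(-9) + (-33 - 71)*(-66) = -1*(-9) - 104*(-66) = 9 + 6864 = 6873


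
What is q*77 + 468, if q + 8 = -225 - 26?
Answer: -19475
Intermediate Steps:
q = -259 (q = -8 + (-225 - 26) = -8 - 251 = -259)
q*77 + 468 = -259*77 + 468 = -19943 + 468 = -19475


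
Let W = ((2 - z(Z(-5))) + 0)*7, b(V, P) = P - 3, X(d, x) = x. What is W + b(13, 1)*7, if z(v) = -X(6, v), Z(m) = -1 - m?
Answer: 28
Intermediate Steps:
z(v) = -v
b(V, P) = -3 + P
W = 42 (W = ((2 - (-1)*(-1 - 1*(-5))) + 0)*7 = ((2 - (-1)*(-1 + 5)) + 0)*7 = ((2 - (-1)*4) + 0)*7 = ((2 - 1*(-4)) + 0)*7 = ((2 + 4) + 0)*7 = (6 + 0)*7 = 6*7 = 42)
W + b(13, 1)*7 = 42 + (-3 + 1)*7 = 42 - 2*7 = 42 - 14 = 28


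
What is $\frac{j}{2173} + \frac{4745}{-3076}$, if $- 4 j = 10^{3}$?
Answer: $- \frac{11079885}{6684148} \approx -1.6576$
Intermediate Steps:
$j = -250$ ($j = - \frac{10^{3}}{4} = \left(- \frac{1}{4}\right) 1000 = -250$)
$\frac{j}{2173} + \frac{4745}{-3076} = - \frac{250}{2173} + \frac{4745}{-3076} = \left(-250\right) \frac{1}{2173} + 4745 \left(- \frac{1}{3076}\right) = - \frac{250}{2173} - \frac{4745}{3076} = - \frac{11079885}{6684148}$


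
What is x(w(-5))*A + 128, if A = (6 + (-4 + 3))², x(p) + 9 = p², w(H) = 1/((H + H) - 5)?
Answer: -872/9 ≈ -96.889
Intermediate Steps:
w(H) = 1/(-5 + 2*H) (w(H) = 1/(2*H - 5) = 1/(-5 + 2*H))
x(p) = -9 + p²
A = 25 (A = (6 - 1)² = 5² = 25)
x(w(-5))*A + 128 = (-9 + (1/(-5 + 2*(-5)))²)*25 + 128 = (-9 + (1/(-5 - 10))²)*25 + 128 = (-9 + (1/(-15))²)*25 + 128 = (-9 + (-1/15)²)*25 + 128 = (-9 + 1/225)*25 + 128 = -2024/225*25 + 128 = -2024/9 + 128 = -872/9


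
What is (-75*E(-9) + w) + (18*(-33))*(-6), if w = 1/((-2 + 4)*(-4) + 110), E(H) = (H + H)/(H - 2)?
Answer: 3861119/1122 ≈ 3441.3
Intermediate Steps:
E(H) = 2*H/(-2 + H) (E(H) = (2*H)/(-2 + H) = 2*H/(-2 + H))
w = 1/102 (w = 1/(2*(-4) + 110) = 1/(-8 + 110) = 1/102 ≈ 0.0098039)
(-75*E(-9) + w) + (18*(-33))*(-6) = (-150*(-9)/(-2 - 9) + 1/102) + (18*(-33))*(-6) = (-150*(-9)/(-11) + 1/102) - 594*(-6) = (-150*(-9)*(-1)/11 + 1/102) + 3564 = (-75*18/11 + 1/102) + 3564 = (-1350/11 + 1/102) + 3564 = -137689/1122 + 3564 = 3861119/1122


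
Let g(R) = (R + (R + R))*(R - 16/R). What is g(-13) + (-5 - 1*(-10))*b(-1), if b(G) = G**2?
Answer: 464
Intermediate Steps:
g(R) = 3*R*(R - 16/R) (g(R) = (R + 2*R)*(R - 16/R) = (3*R)*(R - 16/R) = 3*R*(R - 16/R))
g(-13) + (-5 - 1*(-10))*b(-1) = (-48 + 3*(-13)**2) + (-5 - 1*(-10))*(-1)**2 = (-48 + 3*169) + (-5 + 10)*1 = (-48 + 507) + 5*1 = 459 + 5 = 464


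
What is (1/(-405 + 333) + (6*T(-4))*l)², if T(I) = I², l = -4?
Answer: 764467201/5184 ≈ 1.4747e+5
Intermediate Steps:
(1/(-405 + 333) + (6*T(-4))*l)² = (1/(-405 + 333) + (6*(-4)²)*(-4))² = (1/(-72) + (6*16)*(-4))² = (-1/72 + 96*(-4))² = (-1/72 - 384)² = (-27649/72)² = 764467201/5184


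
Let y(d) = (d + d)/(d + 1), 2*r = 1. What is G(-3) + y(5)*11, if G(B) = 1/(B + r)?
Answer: 269/15 ≈ 17.933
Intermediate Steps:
r = ½ (r = (½)*1 = ½ ≈ 0.50000)
y(d) = 2*d/(1 + d) (y(d) = (2*d)/(1 + d) = 2*d/(1 + d))
G(B) = 1/(½ + B) (G(B) = 1/(B + ½) = 1/(½ + B))
G(-3) + y(5)*11 = 2/(1 + 2*(-3)) + (2*5/(1 + 5))*11 = 2/(1 - 6) + (2*5/6)*11 = 2/(-5) + (2*5*(⅙))*11 = 2*(-⅕) + (5/3)*11 = -⅖ + 55/3 = 269/15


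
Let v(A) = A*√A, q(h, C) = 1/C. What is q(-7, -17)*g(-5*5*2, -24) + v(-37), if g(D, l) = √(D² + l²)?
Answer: -2*√769/17 - 37*I*√37 ≈ -3.2625 - 225.06*I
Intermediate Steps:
v(A) = A^(3/2)
q(-7, -17)*g(-5*5*2, -24) + v(-37) = √((-5*5*2)² + (-24)²)/(-17) + (-37)^(3/2) = -√((-25*2)² + 576)/17 - 37*I*√37 = -√((-50)² + 576)/17 - 37*I*√37 = -√(2500 + 576)/17 - 37*I*√37 = -2*√769/17 - 37*I*√37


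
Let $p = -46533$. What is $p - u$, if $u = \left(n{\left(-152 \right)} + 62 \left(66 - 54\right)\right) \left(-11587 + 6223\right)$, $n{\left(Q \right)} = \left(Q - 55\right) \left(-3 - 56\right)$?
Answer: $69454815$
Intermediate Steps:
$n{\left(Q \right)} = 3245 - 59 Q$ ($n{\left(Q \right)} = \left(-55 + Q\right) \left(-59\right) = 3245 - 59 Q$)
$u = -69501348$ ($u = \left(\left(3245 - -8968\right) + 62 \left(66 - 54\right)\right) \left(-11587 + 6223\right) = \left(\left(3245 + 8968\right) + 62 \cdot 12\right) \left(-5364\right) = \left(12213 + 744\right) \left(-5364\right) = 12957 \left(-5364\right) = -69501348$)
$p - u = -46533 - -69501348 = -46533 + 69501348 = 69454815$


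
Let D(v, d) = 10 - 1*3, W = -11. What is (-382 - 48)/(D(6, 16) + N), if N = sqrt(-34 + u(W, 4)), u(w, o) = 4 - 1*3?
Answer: -1505/41 + 215*I*sqrt(33)/41 ≈ -36.707 + 30.124*I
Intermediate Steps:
u(w, o) = 1 (u(w, o) = 4 - 3 = 1)
N = I*sqrt(33) (N = sqrt(-34 + 1) = sqrt(-33) = I*sqrt(33) ≈ 5.7446*I)
D(v, d) = 7 (D(v, d) = 10 - 3 = 7)
(-382 - 48)/(D(6, 16) + N) = (-382 - 48)/(7 + I*sqrt(33)) = -430/(7 + I*sqrt(33))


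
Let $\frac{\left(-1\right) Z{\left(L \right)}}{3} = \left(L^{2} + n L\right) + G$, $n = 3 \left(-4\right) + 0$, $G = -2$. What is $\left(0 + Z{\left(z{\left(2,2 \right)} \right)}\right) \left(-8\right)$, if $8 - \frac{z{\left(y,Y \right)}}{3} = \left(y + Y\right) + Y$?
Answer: $-912$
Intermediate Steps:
$z{\left(y,Y \right)} = 24 - 6 Y - 3 y$ ($z{\left(y,Y \right)} = 24 - 3 \left(\left(y + Y\right) + Y\right) = 24 - 3 \left(\left(Y + y\right) + Y\right) = 24 - 3 \left(y + 2 Y\right) = 24 - \left(3 y + 6 Y\right) = 24 - 6 Y - 3 y$)
$n = -12$ ($n = -12 + 0 = -12$)
$Z{\left(L \right)} = 6 - 3 L^{2} + 36 L$ ($Z{\left(L \right)} = - 3 \left(\left(L^{2} - 12 L\right) - 2\right) = - 3 \left(-2 + L^{2} - 12 L\right) = 6 - 3 L^{2} + 36 L$)
$\left(0 + Z{\left(z{\left(2,2 \right)} \right)}\right) \left(-8\right) = \left(0 + \left(6 - 3 \left(24 - 12 - 6\right)^{2} + 36 \left(24 - 12 - 6\right)\right)\right) \left(-8\right) = \left(0 + \left(6 - 3 \cdot 6^{2} + 36 \cdot 6\right)\right) \left(-8\right) = \left(0 + \left(6 - 108 + 216\right)\right) \left(-8\right) = \left(0 + 114\right) \left(-8\right) = 114 \left(-8\right) = -912$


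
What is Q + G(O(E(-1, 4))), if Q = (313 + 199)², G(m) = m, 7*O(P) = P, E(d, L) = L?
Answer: 1835012/7 ≈ 2.6214e+5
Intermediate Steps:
O(P) = P/7
Q = 262144 (Q = 512² = 262144)
Q + G(O(E(-1, 4))) = 262144 + (⅐)*4 = 262144 + 4/7 = 1835012/7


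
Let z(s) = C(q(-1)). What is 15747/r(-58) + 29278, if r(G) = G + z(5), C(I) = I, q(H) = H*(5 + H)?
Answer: 1799489/62 ≈ 29024.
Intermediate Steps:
z(s) = -4 (z(s) = -(5 - 1) = -1*4 = -4)
r(G) = -4 + G (r(G) = G - 4 = -4 + G)
15747/r(-58) + 29278 = 15747/(-4 - 58) + 29278 = 15747/(-62) + 29278 = 15747*(-1/62) + 29278 = -15747/62 + 29278 = 1799489/62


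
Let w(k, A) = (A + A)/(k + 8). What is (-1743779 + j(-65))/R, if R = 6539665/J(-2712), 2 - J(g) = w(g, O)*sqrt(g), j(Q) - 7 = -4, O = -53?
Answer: -3487552/6539665 + 23105032*I*sqrt(678)/1105203385 ≈ -0.53329 + 0.54435*I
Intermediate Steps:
w(k, A) = 2*A/(8 + k) (w(k, A) = (2*A)/(8 + k) = 2*A/(8 + k))
j(Q) = 3 (j(Q) = 7 - 4 = 3)
J(g) = 2 + 106*sqrt(g)/(8 + g) (J(g) = 2 - 2*(-53)/(8 + g)*sqrt(g) = 2 - (-106/(8 + g))*sqrt(g) = 2 - (-106)*sqrt(g)/(8 + g) = 2 + 106*sqrt(g)/(8 + g))
R = 6539665/(2 - 53*I*sqrt(678)/676) (R = 6539665/((2*(8 - 2712 + 53*sqrt(-2712))/(8 - 2712))) = 6539665/((2*(8 - 2712 + 53*(2*I*sqrt(678)))/(-2704))) = 6539665/((2*(-1/2704)*(8 - 2712 + 106*I*sqrt(678)))) = 6539665/((2*(-1/2704)*(-2704 + 106*I*sqrt(678)))) = 6539665/(2 - 53*I*sqrt(678)/676) ≈ 1.6014e+6 + 1.6346e+6*I)
(-1743779 + j(-65))/R = (-1743779 + 3)/(2988469953040/1866203 + 117151558810*I*sqrt(678)/1866203) = -1743776/(2988469953040/1866203 + 117151558810*I*sqrt(678)/1866203)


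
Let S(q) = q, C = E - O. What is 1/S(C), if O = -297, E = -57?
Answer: 1/240 ≈ 0.0041667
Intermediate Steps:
C = 240 (C = -57 - 1*(-297) = -57 + 297 = 240)
1/S(C) = 1/240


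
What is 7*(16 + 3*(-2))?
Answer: 70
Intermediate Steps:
7*(16 + 3*(-2)) = 7*(16 - 6) = 7*10 = 70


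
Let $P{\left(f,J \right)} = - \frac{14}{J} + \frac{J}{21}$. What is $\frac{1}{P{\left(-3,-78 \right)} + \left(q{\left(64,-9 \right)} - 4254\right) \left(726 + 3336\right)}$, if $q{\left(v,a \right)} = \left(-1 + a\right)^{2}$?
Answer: $- \frac{273}{4606479569} \approx -5.9264 \cdot 10^{-8}$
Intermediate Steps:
$P{\left(f,J \right)} = - \frac{14}{J} + \frac{J}{21}$ ($P{\left(f,J \right)} = - \frac{14}{J} + J \frac{1}{21} = - \frac{14}{J} + \frac{J}{21}$)
$\frac{1}{P{\left(-3,-78 \right)} + \left(q{\left(64,-9 \right)} - 4254\right) \left(726 + 3336\right)} = \frac{1}{\left(- \frac{14}{-78} + \frac{1}{21} \left(-78\right)\right) + \left(\left(-1 - 9\right)^{2} - 4254\right) \left(726 + 3336\right)} = \frac{1}{\left(\left(-14\right) \left(- \frac{1}{78}\right) - \frac{26}{7}\right) + \left(\left(-10\right)^{2} - 4254\right) 4062} = \frac{1}{\left(\frac{7}{39} - \frac{26}{7}\right) + \left(100 - 4254\right) 4062} = \frac{1}{- \frac{965}{273} - 16873548} = \frac{1}{- \frac{4606479569}{273}} = - \frac{273}{4606479569}$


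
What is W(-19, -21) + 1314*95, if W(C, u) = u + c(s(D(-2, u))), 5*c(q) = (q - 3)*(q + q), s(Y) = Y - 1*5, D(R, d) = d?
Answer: 625553/5 ≈ 1.2511e+5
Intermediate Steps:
s(Y) = -5 + Y (s(Y) = Y - 5 = -5 + Y)
c(q) = 2*q*(-3 + q)/5 (c(q) = ((q - 3)*(q + q))/5 = ((-3 + q)*(2*q))/5 = (2*q*(-3 + q))/5 = 2*q*(-3 + q)/5)
W(C, u) = u + 2*(-8 + u)*(-5 + u)/5 (W(C, u) = u + 2*(-5 + u)*(-3 + (-5 + u))/5 = u + 2*(-5 + u)*(-8 + u)/5 = u + 2*(-8 + u)*(-5 + u)/5)
W(-19, -21) + 1314*95 = (16 - 21/5*(-21) + (2/5)*(-21)**2) + 1314*95 = (16 + 441/5 + (2/5)*441) + 124830 = (16 + 441/5 + 882/5) + 124830 = 1403/5 + 124830 = 625553/5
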